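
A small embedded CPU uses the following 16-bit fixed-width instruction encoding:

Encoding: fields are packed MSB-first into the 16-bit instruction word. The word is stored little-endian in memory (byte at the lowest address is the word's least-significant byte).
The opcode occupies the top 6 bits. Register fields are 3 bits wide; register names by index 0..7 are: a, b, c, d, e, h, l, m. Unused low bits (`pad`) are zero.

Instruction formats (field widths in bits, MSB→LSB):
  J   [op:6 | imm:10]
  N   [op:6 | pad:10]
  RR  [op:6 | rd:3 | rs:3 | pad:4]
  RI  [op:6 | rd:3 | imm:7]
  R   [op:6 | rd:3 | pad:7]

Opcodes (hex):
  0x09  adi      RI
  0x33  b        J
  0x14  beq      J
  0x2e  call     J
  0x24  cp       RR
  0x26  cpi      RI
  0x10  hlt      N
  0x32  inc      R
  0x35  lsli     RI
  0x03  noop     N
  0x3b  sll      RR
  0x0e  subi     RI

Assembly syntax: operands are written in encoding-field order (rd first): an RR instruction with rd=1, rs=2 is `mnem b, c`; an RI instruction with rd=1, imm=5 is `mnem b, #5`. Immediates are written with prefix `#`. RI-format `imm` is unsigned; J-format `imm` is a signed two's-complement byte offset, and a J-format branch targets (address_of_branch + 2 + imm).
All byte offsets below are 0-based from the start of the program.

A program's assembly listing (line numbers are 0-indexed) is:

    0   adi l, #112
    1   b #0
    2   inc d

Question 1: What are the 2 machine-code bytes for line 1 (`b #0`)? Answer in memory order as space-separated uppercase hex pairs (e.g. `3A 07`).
L1: b op=0x33:6|imm=0:10 ⇒ 0xcc00 ⇒ little 00 cc

00 CC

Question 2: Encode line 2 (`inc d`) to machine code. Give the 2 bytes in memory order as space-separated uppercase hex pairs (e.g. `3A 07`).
L2: inc op=0x32:6|rd=3:3|pad=0:7 ⇒ 0xc980 ⇒ little 80 c9

80 C9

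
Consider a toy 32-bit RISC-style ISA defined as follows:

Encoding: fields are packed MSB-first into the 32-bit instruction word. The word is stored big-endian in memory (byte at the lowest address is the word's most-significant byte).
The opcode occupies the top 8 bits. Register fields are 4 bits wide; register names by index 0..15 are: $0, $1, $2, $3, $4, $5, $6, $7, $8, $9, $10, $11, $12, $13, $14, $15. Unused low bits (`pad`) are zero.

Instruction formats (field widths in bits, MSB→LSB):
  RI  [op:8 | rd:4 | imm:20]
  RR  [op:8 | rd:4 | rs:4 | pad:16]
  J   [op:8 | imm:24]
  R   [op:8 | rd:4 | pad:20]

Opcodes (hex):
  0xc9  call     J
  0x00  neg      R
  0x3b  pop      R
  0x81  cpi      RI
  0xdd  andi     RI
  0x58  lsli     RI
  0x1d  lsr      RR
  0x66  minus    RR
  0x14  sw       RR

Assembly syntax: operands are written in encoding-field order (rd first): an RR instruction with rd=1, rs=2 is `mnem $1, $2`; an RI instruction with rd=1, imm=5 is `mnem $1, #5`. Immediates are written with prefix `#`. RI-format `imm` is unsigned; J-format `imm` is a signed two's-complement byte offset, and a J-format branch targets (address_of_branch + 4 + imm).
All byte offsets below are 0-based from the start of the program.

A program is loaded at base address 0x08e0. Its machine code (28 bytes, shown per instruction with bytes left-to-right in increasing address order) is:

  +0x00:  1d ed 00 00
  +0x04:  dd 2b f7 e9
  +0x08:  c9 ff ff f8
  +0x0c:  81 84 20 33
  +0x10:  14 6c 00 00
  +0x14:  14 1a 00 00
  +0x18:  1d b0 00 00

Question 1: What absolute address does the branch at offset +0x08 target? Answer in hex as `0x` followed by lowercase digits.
0x08e4

[08] c9 ff ff f8 → 0xc9fffff8
  op=0xc9fffff8>>24=0xc9 ⇒ call (J)
  imm@[23:0]=0xfffff8 (s24→-8) ⇒ #-8
  target = base 0x08e0 + off 0x08 + 4 + imm -8 = 0x08e4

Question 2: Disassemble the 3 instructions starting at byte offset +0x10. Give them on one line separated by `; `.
sw $6, $12; sw $1, $10; lsr $11, $0

+0x10: 14 6c 00 00 ⇒ word 0x146c0000 (big)
  op=0x146c0000>>24=0x14 ⇒ sw (RR)
  [23:20] rd=6 = $6
  [19:16] rs=12 = $12
+0x14: 14 1a 00 00 ⇒ word 0x141a0000 (big)
  op=0x141a0000>>24=0x14 ⇒ sw (RR)
  [23:20] rd=1 = $1
  [19:16] rs=10 = $10
+0x18: 1d b0 00 00 ⇒ word 0x1db00000 (big)
  op=0x1db00000>>24=0x1d ⇒ lsr (RR)
  [23:20] rd=11 = $11
  [19:16] rs=0 = $0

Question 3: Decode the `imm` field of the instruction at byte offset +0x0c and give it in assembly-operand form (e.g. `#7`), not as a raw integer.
+0x0c: 81 84 20 33 ⇒ word 0x81842033 (big)
  opcode bits[31:24]=0x81: cpi/RI
  [23:20] rd=8 = $8
  [19:0] imm=270387 = #270387

#270387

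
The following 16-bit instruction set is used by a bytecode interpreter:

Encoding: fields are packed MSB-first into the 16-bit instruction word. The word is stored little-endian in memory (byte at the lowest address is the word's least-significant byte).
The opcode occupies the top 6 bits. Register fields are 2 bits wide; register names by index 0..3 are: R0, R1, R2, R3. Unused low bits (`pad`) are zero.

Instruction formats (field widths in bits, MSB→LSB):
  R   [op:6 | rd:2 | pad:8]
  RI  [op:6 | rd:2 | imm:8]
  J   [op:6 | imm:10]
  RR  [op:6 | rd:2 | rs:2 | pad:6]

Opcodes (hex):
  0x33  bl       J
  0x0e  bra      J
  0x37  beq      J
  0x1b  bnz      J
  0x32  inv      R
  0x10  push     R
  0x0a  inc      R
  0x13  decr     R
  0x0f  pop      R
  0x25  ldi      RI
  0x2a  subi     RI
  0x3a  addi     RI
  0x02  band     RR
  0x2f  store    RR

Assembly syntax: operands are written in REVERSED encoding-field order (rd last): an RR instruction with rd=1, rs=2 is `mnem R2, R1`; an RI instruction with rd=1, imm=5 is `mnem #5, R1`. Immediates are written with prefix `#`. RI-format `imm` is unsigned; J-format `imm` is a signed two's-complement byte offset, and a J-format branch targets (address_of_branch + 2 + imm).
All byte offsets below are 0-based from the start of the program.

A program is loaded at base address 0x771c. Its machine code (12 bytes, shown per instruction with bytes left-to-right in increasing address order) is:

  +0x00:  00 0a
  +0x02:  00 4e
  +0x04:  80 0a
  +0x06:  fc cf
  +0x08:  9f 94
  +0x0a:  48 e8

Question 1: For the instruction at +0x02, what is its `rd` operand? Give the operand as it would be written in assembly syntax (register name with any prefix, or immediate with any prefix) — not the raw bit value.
R2

off 0x02: read 00 4e as little → 0x4e00
  op=0x4e00>>10=0x13 ⇒ decr (R)
  rd: (w>>8)&0x3=0x2 → R2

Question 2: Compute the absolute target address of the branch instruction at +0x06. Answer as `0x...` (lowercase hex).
0x7720

+0x06: fc cf ⇒ word 0xcffc (little)
  opcode bits[15:10]=0x33: bl/J
  [9:0] imm=1020 (s10→-4) = #-4
  target = base 0x771c + off 0x06 + 2 + imm -4 = 0x7720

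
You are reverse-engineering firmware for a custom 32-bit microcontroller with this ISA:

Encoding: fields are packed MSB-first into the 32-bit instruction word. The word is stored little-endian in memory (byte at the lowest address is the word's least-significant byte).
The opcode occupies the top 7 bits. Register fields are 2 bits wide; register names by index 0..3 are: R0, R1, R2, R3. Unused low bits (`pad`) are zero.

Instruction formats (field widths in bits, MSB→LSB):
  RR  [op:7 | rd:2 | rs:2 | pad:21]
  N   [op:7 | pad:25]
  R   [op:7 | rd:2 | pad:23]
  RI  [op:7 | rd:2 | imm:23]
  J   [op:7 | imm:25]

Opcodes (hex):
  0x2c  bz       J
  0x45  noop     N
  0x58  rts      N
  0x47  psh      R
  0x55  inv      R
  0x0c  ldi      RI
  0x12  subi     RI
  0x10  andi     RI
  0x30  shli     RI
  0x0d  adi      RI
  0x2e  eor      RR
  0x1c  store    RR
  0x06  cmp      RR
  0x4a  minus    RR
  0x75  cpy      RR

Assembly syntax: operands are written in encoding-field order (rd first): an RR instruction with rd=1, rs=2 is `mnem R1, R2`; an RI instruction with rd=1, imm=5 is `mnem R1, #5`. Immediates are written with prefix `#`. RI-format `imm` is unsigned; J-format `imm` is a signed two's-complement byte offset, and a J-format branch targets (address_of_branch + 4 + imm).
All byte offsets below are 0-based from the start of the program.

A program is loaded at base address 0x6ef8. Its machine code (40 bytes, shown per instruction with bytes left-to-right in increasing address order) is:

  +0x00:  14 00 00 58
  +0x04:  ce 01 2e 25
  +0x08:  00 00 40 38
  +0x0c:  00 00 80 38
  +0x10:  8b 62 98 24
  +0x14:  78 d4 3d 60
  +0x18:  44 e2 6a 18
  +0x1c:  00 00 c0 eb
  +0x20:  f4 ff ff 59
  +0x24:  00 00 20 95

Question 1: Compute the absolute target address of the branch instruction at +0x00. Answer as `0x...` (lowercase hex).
0x6f10

+0x00: 14 00 00 58 ⇒ word 0x58000014 (little)
  op=0x58000014>>25=0x2c ⇒ bz (J)
  imm: (w>>0)&0x1ffffff=0x14 → #20
  target = base 0x6ef8 + off 0x00 + 4 + imm 20 = 0x6f10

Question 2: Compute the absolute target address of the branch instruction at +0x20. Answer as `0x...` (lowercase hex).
@+20  little-endian(f4 ff ff 59) = 0x59fffff4
  top 7b → 0x2c → bz [J]
  imm@[24:0]=0x1fffff4 (s25→-12) ⇒ #-12
  target = base 0x6ef8 + off 0x20 + 4 + imm -12 = 0x6f10

0x6f10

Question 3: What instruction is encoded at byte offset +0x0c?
store R1, R0

off 0x0c: read 00 00 80 38 as little → 0x38800000
  opcode bits[31:25]=0x1c: store/RR
  [24:23] rd=1 = R1
  [22:21] rs=0 = R0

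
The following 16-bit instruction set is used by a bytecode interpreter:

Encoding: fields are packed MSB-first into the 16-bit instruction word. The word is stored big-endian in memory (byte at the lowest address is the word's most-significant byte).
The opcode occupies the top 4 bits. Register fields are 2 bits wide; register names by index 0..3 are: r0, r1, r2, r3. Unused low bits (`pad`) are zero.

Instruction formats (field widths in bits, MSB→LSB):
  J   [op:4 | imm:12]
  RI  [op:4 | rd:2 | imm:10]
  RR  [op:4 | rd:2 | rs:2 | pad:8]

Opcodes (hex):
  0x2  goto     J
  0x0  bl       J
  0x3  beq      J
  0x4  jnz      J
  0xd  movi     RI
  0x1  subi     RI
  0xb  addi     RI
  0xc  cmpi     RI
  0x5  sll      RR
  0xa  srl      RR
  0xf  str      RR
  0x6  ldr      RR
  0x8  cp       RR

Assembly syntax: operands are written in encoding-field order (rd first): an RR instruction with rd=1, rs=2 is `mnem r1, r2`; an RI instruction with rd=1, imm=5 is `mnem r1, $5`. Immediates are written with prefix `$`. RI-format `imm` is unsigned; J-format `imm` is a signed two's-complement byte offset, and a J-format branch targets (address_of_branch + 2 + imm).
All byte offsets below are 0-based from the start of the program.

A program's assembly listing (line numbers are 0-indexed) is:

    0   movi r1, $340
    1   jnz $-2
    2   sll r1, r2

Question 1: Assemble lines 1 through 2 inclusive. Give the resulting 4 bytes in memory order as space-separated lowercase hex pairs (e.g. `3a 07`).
line 1 (jnz): pack op=0x4:4|imm=-2:12 = 0x4ffe; big→ 4f fe
line 2 (sll): pack op=0x5:4|rd=1:2|rs=2:2|pad=0:8 = 0x5600; big→ 56 00

4f fe 56 00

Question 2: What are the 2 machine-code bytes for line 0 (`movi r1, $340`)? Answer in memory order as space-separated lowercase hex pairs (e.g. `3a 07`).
d5 54

L0: movi op=0xd:4|rd=1:2|imm=340:10 ⇒ 0xd554 ⇒ big d5 54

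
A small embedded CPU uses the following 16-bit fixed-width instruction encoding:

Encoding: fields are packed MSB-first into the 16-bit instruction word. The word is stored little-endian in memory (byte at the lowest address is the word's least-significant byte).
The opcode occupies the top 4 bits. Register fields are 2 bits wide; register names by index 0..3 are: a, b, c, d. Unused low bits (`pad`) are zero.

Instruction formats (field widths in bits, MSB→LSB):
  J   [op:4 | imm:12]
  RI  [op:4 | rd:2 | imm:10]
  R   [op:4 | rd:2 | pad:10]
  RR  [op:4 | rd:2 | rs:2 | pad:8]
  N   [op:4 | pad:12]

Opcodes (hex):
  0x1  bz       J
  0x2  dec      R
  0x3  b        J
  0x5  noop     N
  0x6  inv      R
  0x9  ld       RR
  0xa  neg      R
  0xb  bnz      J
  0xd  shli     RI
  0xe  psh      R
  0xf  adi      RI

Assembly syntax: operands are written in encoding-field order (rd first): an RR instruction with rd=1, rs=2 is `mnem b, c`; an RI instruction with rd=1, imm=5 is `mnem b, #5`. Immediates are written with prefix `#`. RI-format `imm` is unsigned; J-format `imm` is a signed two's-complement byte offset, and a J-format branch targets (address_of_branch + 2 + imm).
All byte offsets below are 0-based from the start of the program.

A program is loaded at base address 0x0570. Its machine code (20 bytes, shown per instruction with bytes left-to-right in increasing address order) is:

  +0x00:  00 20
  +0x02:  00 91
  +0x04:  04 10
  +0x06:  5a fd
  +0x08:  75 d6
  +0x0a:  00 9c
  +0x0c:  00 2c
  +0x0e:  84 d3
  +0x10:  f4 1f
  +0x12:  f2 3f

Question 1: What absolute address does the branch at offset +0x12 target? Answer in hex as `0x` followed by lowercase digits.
0x0576

+0x12: f2 3f ⇒ word 0x3ff2 (little)
  opcode bits[15:12]=0x3: b/J
  imm@[11:0]=0xff2 (s12→-14) ⇒ #-14
  target = base 0x0570 + off 0x12 + 2 + imm -14 = 0x0576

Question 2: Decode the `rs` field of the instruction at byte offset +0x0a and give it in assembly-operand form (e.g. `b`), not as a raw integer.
a

[0a] 00 9c → 0x9c00
  top 4b → 0x9 → ld [RR]
  rd: (w>>10)&0x3=0x3 → d
  rs: (w>>8)&0x3=0x0 → a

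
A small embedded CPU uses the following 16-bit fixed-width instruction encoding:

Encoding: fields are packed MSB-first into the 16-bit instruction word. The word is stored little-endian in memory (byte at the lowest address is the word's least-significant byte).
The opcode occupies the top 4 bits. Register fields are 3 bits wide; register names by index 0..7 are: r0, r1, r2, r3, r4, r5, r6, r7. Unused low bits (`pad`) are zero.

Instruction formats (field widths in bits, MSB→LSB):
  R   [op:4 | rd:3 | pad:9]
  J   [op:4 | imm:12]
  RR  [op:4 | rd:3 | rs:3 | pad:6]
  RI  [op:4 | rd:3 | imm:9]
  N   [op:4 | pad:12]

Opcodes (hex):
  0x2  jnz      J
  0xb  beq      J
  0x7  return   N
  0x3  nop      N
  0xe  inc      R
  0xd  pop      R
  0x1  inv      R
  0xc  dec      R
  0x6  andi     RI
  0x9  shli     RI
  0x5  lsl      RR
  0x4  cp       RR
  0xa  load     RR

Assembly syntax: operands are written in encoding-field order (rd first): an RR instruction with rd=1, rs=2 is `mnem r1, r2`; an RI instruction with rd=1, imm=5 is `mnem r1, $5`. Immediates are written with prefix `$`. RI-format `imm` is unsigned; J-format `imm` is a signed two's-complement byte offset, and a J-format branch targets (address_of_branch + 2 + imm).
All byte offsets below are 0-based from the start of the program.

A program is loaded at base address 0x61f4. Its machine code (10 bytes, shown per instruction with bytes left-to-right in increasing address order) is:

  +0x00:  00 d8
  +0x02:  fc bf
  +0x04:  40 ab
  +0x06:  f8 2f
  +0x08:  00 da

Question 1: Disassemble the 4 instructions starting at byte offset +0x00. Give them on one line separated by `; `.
pop r4; beq $-4; load r5, r5; jnz $-8

@+00  little-endian(00 d8) = 0xd800
  top 4b → 0xd → pop [R]
  [11:9] rd=4 = r4
@+02  little-endian(fc bf) = 0xbffc
  top 4b → 0xb → beq [J]
  [11:0] imm=4092 (s12→-4) = $-4
@+04  little-endian(40 ab) = 0xab40
  top 4b → 0xa → load [RR]
  [11:9] rd=5 = r5
  [8:6] rs=5 = r5
@+06  little-endian(f8 2f) = 0x2ff8
  top 4b → 0x2 → jnz [J]
  [11:0] imm=4088 (s12→-8) = $-8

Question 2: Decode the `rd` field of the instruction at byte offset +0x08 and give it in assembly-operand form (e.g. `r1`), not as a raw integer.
[08] 00 da → 0xda00
  top 4b → 0xd → pop [R]
  [11:9] rd=5 = r5

r5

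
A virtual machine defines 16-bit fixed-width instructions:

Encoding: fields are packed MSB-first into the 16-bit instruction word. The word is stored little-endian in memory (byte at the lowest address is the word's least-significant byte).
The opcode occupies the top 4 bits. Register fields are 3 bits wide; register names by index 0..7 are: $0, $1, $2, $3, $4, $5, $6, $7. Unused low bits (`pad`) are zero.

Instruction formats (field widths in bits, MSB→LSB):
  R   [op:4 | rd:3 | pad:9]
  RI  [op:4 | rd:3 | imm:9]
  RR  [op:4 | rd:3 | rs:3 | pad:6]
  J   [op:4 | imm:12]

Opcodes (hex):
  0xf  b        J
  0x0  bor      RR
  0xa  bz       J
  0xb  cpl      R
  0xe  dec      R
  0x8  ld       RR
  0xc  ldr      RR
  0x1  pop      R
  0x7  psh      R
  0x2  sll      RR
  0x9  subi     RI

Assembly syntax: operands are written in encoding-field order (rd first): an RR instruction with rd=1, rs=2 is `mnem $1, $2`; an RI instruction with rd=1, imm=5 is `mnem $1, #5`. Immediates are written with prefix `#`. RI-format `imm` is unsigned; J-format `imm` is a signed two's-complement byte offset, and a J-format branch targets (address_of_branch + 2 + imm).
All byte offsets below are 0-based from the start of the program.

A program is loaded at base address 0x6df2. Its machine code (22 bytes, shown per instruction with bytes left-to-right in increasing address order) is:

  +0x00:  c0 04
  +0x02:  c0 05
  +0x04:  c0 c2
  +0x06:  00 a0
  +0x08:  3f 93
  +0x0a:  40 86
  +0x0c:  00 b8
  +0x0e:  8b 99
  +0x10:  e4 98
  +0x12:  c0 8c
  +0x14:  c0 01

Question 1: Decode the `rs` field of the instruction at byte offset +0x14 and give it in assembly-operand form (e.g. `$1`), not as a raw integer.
$7

+0x14: c0 01 ⇒ word 0x01c0 (little)
  top 4b → 0x0 → bor [RR]
  rd: (w>>9)&0x7=0x0 → $0
  rs: (w>>6)&0x7=0x7 → $7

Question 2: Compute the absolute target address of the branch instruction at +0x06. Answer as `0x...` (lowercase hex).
@+06  little-endian(00 a0) = 0xa000
  op=0xa000>>12=0xa ⇒ bz (J)
  [11:0] imm=0 = #0
  target = base 0x6df2 + off 0x06 + 2 + imm 0 = 0x6dfa

0x6dfa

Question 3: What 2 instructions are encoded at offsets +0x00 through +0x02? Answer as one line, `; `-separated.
[00] c0 04 → 0x04c0
  opcode bits[15:12]=0x0: bor/RR
  rd: (w>>9)&0x7=0x2 → $2
  rs: (w>>6)&0x7=0x3 → $3
[02] c0 05 → 0x05c0
  opcode bits[15:12]=0x0: bor/RR
  rd: (w>>9)&0x7=0x2 → $2
  rs: (w>>6)&0x7=0x7 → $7

bor $2, $3; bor $2, $7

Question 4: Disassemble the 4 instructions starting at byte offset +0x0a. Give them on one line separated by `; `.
@+0a  little-endian(40 86) = 0x8640
  op=0x8640>>12=0x8 ⇒ ld (RR)
  rd@[11:9]=0x3 ⇒ $3
  rs@[8:6]=0x1 ⇒ $1
@+0c  little-endian(00 b8) = 0xb800
  op=0xb800>>12=0xb ⇒ cpl (R)
  rd@[11:9]=0x4 ⇒ $4
@+0e  little-endian(8b 99) = 0x998b
  op=0x998b>>12=0x9 ⇒ subi (RI)
  rd@[11:9]=0x4 ⇒ $4
  imm@[8:0]=0x18b ⇒ #395
@+10  little-endian(e4 98) = 0x98e4
  op=0x98e4>>12=0x9 ⇒ subi (RI)
  rd@[11:9]=0x4 ⇒ $4
  imm@[8:0]=0xe4 ⇒ #228

ld $3, $1; cpl $4; subi $4, #395; subi $4, #228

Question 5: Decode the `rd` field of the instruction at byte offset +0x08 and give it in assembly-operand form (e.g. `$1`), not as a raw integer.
$1

off 0x08: read 3f 93 as little → 0x933f
  op=0x933f>>12=0x9 ⇒ subi (RI)
  [11:9] rd=1 = $1
  [8:0] imm=319 = #319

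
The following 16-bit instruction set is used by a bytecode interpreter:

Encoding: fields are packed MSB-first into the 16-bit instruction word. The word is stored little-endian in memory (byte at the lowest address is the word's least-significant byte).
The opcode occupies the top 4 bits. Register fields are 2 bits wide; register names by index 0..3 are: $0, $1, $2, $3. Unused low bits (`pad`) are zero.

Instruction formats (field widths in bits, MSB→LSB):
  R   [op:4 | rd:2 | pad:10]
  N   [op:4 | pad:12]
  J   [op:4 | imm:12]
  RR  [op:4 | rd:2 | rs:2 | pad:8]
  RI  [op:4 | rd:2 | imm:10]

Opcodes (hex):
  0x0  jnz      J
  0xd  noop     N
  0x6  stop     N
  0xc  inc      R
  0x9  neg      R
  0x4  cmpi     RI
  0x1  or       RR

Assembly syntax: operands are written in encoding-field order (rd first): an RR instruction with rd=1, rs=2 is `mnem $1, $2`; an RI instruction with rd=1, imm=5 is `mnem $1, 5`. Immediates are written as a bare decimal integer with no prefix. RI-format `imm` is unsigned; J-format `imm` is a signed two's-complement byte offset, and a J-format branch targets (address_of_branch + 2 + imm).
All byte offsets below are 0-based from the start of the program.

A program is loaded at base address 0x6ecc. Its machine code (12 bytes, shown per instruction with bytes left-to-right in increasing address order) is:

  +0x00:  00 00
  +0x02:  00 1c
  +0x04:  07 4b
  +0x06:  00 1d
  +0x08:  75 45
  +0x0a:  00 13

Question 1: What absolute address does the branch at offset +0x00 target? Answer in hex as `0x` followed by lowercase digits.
0x6ece

[00] 00 00 → 0x0000
  op=0x0000>>12=0x0 ⇒ jnz (J)
  imm: (w>>0)&0xfff=0x0 → 0
  target = base 0x6ecc + off 0x00 + 2 + imm 0 = 0x6ece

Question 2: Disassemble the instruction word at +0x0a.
@+0a  little-endian(00 13) = 0x1300
  top 4b → 0x1 → or [RR]
  rd@[11:10]=0x0 ⇒ $0
  rs@[9:8]=0x3 ⇒ $3

or $0, $3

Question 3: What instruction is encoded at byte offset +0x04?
[04] 07 4b → 0x4b07
  top 4b → 0x4 → cmpi [RI]
  rd@[11:10]=0x2 ⇒ $2
  imm@[9:0]=0x307 ⇒ 775

cmpi $2, 775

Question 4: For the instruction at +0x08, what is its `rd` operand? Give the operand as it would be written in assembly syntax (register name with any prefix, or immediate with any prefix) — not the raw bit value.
$1

@+08  little-endian(75 45) = 0x4575
  top 4b → 0x4 → cmpi [RI]
  [11:10] rd=1 = $1
  [9:0] imm=373 = 373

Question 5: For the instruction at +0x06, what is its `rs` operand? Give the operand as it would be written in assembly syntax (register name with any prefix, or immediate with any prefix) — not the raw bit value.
+0x06: 00 1d ⇒ word 0x1d00 (little)
  top 4b → 0x1 → or [RR]
  rd@[11:10]=0x3 ⇒ $3
  rs@[9:8]=0x1 ⇒ $1

$1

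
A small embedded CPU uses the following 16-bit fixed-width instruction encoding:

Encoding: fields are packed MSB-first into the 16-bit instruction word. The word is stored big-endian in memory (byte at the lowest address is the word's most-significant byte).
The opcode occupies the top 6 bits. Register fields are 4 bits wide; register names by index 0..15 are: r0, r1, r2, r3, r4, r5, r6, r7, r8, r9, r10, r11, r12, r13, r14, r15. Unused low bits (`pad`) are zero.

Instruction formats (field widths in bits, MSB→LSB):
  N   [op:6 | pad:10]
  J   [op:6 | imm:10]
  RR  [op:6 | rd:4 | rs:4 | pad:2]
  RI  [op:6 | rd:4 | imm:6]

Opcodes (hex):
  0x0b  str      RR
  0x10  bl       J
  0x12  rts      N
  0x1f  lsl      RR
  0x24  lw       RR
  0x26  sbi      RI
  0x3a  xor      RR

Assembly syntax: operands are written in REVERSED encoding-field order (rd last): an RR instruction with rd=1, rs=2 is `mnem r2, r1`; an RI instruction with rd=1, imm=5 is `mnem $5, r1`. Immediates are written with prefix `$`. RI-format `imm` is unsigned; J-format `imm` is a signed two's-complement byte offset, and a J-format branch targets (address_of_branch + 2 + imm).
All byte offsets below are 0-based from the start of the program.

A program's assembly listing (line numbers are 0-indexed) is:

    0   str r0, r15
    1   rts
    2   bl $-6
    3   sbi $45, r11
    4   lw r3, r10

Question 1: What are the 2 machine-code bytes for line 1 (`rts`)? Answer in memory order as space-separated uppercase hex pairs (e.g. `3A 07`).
48 00

L1: rts op=0x12:6|pad=0:10 ⇒ 0x4800 ⇒ big 48 00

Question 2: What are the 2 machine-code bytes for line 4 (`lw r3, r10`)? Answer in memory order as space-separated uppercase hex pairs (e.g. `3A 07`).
92 8C

L4: lw op=0x24:6|rd=10:4|rs=3:4|pad=0:2 ⇒ 0x928c ⇒ big 92 8c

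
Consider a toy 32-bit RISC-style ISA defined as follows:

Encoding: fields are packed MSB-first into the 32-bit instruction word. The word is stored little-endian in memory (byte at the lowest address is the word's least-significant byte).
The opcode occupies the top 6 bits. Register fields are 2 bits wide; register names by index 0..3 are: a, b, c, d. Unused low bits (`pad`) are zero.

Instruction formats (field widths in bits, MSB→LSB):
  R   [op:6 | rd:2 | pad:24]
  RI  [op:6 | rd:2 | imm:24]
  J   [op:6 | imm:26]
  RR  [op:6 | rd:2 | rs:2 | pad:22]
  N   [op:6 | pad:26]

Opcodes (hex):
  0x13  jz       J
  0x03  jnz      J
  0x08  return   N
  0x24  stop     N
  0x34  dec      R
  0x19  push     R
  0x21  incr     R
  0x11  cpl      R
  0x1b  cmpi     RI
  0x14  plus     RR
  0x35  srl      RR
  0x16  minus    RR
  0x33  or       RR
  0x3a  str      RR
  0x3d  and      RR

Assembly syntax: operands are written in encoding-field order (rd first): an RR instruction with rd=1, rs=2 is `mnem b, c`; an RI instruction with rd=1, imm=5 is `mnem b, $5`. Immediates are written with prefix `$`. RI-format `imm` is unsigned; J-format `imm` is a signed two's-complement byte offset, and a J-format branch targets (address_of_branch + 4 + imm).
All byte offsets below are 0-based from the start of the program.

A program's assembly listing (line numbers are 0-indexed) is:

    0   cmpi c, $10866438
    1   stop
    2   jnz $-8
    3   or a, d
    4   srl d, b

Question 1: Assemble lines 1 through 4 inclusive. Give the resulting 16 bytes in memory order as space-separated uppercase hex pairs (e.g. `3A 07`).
line 1 (stop): pack op=0x24:6|pad=0:26 = 0x90000000; little→ 00 00 00 90
line 2 (jnz): pack op=0x3:6|imm=-8:26 = 0x0ffffff8; little→ f8 ff ff 0f
line 3 (or): pack op=0x33:6|rd=0:2|rs=3:2|pad=0:22 = 0xccc00000; little→ 00 00 c0 cc
line 4 (srl): pack op=0x35:6|rd=3:2|rs=1:2|pad=0:22 = 0xd7400000; little→ 00 00 40 d7

00 00 00 90 F8 FF FF 0F 00 00 C0 CC 00 00 40 D7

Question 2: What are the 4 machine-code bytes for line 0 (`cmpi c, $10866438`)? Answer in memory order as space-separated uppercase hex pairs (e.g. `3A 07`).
0. cmpi fields op=0x1b:6|rd=2:2|imm=10866438:24 → word 6ea5cf06h → 06 cf a5 6e

06 CF A5 6E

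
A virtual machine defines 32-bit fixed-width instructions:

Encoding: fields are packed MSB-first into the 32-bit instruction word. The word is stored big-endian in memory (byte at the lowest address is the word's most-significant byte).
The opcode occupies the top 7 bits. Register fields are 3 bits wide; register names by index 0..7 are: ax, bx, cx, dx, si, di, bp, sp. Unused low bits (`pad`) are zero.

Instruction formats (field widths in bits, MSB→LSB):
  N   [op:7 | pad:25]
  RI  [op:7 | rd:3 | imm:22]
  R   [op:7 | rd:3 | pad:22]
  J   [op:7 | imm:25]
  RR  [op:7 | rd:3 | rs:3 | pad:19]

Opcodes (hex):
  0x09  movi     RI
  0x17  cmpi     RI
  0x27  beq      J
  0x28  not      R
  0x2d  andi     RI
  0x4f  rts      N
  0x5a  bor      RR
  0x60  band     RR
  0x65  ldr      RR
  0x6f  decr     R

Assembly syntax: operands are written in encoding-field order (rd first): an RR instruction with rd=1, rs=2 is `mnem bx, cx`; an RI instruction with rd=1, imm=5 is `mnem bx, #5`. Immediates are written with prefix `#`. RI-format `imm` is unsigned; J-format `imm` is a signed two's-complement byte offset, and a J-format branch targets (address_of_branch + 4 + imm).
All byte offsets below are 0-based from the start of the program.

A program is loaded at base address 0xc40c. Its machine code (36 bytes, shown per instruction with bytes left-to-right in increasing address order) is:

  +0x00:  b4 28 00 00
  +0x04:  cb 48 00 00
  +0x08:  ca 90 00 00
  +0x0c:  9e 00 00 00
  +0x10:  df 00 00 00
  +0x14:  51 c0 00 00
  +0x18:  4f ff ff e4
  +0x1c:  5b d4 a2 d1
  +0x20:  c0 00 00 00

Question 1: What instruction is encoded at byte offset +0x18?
beq #-28

@+18  big-endian(4f ff ff e4) = 0x4fffffe4
  opcode bits[31:25]=0x27: beq/J
  [24:0] imm=33554404 (s25→-28) = #-28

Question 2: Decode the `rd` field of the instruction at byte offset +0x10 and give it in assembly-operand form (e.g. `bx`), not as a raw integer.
si

off 0x10: read df 00 00 00 as big → 0xdf000000
  opcode bits[31:25]=0x6f: decr/R
  rd@[24:22]=0x4 ⇒ si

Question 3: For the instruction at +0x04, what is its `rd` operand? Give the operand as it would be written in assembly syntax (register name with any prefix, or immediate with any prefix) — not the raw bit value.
di

@+04  big-endian(cb 48 00 00) = 0xcb480000
  top 7b → 0x65 → ldr [RR]
  rd: (w>>22)&0x7=0x5 → di
  rs: (w>>19)&0x7=0x1 → bx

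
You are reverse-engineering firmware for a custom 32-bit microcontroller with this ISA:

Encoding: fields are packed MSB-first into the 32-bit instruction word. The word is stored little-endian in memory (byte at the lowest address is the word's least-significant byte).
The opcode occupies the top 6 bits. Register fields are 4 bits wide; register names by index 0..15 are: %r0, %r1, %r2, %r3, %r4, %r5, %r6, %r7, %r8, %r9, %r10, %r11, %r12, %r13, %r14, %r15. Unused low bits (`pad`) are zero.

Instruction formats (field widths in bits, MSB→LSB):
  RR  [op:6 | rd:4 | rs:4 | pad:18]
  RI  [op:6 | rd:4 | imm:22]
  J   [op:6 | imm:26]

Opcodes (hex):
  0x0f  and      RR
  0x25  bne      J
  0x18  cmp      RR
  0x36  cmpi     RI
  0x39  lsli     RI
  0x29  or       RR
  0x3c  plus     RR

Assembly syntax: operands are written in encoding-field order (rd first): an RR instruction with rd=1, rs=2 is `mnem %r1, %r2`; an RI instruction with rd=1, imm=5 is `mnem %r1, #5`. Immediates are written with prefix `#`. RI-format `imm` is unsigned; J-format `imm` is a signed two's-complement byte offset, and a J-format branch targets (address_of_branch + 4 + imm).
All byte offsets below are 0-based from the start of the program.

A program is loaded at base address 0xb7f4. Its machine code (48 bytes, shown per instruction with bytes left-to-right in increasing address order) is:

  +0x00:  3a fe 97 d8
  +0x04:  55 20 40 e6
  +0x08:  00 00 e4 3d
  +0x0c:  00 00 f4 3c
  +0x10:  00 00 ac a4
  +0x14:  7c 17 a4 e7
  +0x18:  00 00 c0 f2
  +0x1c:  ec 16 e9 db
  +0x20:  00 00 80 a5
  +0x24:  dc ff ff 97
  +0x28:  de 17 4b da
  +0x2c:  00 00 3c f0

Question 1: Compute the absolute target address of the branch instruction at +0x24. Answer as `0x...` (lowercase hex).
0xb7f8

@+24  little-endian(dc ff ff 97) = 0x97ffffdc
  opcode bits[31:26]=0x25: bne/J
  imm: (w>>0)&0x3ffffff=0x3ffffdc (s26→-36) → #-36
  target = base 0xb7f4 + off 0x24 + 4 + imm -36 = 0xb7f8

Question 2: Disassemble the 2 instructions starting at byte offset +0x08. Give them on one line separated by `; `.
+0x08: 00 00 e4 3d ⇒ word 0x3de40000 (little)
  opcode bits[31:26]=0xf: and/RR
  [25:22] rd=7 = %r7
  [21:18] rs=9 = %r9
+0x0c: 00 00 f4 3c ⇒ word 0x3cf40000 (little)
  opcode bits[31:26]=0xf: and/RR
  [25:22] rd=3 = %r3
  [21:18] rs=13 = %r13

and %r7, %r9; and %r3, %r13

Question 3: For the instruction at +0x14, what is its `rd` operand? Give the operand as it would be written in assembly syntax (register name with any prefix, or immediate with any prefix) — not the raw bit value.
%r14

off 0x14: read 7c 17 a4 e7 as little → 0xe7a4177c
  top 6b → 0x39 → lsli [RI]
  rd: (w>>22)&0xf=0xe → %r14
  imm: (w>>0)&0x3fffff=0x24177c → #2365308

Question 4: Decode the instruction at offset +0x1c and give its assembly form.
cmpi %r15, #2692844

off 0x1c: read ec 16 e9 db as little → 0xdbe916ec
  op=0xdbe916ec>>26=0x36 ⇒ cmpi (RI)
  rd: (w>>22)&0xf=0xf → %r15
  imm: (w>>0)&0x3fffff=0x2916ec → #2692844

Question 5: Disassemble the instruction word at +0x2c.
plus %r0, %r15

@+2c  little-endian(00 00 3c f0) = 0xf03c0000
  top 6b → 0x3c → plus [RR]
  [25:22] rd=0 = %r0
  [21:18] rs=15 = %r15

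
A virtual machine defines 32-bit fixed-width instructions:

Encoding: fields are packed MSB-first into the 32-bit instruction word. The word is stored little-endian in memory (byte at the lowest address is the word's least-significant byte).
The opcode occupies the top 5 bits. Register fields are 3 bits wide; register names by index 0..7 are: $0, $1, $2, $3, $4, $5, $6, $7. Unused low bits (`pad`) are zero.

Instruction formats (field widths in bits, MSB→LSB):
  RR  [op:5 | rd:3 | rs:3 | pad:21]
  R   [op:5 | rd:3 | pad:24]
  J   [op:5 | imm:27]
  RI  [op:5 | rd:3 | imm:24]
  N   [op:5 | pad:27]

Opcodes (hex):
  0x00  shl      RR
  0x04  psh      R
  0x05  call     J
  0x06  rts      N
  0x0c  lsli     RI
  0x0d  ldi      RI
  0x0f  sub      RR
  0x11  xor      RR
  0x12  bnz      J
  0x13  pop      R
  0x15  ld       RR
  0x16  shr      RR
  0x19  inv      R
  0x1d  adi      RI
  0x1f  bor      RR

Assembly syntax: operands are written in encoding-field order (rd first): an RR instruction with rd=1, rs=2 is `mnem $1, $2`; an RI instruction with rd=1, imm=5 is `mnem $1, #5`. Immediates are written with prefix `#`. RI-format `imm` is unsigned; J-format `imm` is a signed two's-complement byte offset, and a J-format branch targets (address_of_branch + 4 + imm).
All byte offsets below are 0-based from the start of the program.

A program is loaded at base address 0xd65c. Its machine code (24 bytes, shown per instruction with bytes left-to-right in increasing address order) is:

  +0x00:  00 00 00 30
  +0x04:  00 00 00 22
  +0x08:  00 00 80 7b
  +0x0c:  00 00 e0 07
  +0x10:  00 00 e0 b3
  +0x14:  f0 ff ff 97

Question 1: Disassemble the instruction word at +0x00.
rts

off 0x00: read 00 00 00 30 as little → 0x30000000
  op=0x30000000>>27=0x6 ⇒ rts (N)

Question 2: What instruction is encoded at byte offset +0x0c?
off 0x0c: read 00 00 e0 07 as little → 0x07e00000
  top 5b → 0x0 → shl [RR]
  rd: (w>>24)&0x7=0x7 → $7
  rs: (w>>21)&0x7=0x7 → $7

shl $7, $7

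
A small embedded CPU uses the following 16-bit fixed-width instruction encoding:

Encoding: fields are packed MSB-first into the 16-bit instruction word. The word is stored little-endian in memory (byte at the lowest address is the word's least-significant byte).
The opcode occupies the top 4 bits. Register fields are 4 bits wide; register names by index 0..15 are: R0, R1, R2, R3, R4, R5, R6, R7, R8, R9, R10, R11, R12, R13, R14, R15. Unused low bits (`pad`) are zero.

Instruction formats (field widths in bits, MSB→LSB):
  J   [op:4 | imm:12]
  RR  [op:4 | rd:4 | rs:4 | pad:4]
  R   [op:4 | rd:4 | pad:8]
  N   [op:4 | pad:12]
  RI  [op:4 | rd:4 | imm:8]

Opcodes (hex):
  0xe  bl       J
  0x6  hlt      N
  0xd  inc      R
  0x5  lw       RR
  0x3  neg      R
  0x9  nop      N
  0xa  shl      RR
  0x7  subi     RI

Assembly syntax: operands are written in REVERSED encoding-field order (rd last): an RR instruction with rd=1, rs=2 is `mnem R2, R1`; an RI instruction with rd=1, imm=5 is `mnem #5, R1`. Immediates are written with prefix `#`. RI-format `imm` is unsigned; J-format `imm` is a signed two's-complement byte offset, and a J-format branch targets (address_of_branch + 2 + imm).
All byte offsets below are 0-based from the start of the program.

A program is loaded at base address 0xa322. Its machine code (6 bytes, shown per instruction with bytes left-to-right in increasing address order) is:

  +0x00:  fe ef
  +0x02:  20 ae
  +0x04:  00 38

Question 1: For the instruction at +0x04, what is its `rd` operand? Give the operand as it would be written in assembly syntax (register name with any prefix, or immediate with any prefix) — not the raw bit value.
[04] 00 38 → 0x3800
  top 4b → 0x3 → neg [R]
  [11:8] rd=8 = R8

R8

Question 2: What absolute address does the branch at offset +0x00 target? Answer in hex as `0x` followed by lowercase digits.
0xa322

@+00  little-endian(fe ef) = 0xeffe
  op=0xeffe>>12=0xe ⇒ bl (J)
  [11:0] imm=4094 (s12→-2) = #-2
  target = base 0xa322 + off 0x00 + 2 + imm -2 = 0xa322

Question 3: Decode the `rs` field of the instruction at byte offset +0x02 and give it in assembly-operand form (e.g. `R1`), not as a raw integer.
R2

off 0x02: read 20 ae as little → 0xae20
  op=0xae20>>12=0xa ⇒ shl (RR)
  rd@[11:8]=0xe ⇒ R14
  rs@[7:4]=0x2 ⇒ R2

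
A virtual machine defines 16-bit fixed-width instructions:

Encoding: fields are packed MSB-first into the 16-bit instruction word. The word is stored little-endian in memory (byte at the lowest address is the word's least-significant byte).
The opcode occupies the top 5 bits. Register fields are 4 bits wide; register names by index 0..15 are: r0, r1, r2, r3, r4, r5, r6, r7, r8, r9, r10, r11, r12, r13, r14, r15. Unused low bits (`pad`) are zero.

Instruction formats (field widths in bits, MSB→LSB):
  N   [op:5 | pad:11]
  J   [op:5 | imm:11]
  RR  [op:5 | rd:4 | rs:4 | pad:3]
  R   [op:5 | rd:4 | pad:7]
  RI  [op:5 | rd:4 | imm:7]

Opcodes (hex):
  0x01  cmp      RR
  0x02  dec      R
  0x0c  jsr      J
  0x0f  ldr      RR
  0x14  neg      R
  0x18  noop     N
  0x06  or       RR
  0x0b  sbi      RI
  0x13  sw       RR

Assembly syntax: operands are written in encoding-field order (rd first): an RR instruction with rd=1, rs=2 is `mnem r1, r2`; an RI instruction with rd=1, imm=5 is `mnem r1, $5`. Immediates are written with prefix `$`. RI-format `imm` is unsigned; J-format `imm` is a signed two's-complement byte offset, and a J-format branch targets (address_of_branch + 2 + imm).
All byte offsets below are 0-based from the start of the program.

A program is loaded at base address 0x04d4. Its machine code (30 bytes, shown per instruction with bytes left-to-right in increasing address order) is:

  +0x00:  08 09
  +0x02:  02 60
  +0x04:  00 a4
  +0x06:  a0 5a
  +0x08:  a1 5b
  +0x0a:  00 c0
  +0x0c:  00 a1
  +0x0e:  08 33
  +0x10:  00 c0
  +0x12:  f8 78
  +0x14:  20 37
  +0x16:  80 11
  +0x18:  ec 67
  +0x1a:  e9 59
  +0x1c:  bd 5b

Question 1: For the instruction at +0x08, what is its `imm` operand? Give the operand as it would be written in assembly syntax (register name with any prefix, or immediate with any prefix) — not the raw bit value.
off 0x08: read a1 5b as little → 0x5ba1
  op=0x5ba1>>11=0xb ⇒ sbi (RI)
  rd: (w>>7)&0xf=0x7 → r7
  imm: (w>>0)&0x7f=0x21 → $33

$33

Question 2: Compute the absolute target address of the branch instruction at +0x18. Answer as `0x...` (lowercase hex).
[18] ec 67 → 0x67ec
  op=0x67ec>>11=0xc ⇒ jsr (J)
  [10:0] imm=2028 (s11→-20) = $-20
  target = base 0x04d4 + off 0x18 + 2 + imm -20 = 0x04da

0x04da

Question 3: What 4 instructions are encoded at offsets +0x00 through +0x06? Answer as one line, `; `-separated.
cmp r2, r1; jsr $2; neg r8; sbi r5, $32

off 0x00: read 08 09 as little → 0x0908
  top 5b → 0x1 → cmp [RR]
  [10:7] rd=2 = r2
  [6:3] rs=1 = r1
off 0x02: read 02 60 as little → 0x6002
  top 5b → 0xc → jsr [J]
  [10:0] imm=2 = $2
off 0x04: read 00 a4 as little → 0xa400
  top 5b → 0x14 → neg [R]
  [10:7] rd=8 = r8
off 0x06: read a0 5a as little → 0x5aa0
  top 5b → 0xb → sbi [RI]
  [10:7] rd=5 = r5
  [6:0] imm=32 = $32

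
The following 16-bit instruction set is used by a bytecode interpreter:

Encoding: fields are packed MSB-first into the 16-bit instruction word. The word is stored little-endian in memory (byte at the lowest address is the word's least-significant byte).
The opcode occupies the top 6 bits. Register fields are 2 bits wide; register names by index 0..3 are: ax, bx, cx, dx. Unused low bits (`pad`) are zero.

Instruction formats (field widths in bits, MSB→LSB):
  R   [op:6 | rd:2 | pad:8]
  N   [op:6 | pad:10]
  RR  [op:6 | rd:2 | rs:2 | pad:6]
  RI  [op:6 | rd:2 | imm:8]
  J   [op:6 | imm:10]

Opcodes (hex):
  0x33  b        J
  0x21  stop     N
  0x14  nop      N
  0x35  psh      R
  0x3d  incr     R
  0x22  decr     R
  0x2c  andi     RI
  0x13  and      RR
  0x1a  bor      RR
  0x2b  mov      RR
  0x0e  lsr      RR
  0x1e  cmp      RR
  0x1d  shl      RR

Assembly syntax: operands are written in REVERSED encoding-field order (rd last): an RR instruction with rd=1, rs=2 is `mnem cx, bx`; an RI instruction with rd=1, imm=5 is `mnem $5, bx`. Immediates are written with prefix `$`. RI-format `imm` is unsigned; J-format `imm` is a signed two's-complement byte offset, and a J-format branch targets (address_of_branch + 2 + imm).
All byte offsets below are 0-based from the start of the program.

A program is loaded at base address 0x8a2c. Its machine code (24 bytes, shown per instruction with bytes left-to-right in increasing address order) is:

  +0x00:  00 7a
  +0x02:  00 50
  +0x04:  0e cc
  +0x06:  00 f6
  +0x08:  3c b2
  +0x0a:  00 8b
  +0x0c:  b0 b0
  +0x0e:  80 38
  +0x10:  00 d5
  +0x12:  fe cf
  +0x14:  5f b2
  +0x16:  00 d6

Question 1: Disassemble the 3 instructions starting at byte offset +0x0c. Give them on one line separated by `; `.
andi $176, ax; lsr cx, ax; psh bx

off 0x0c: read b0 b0 as little → 0xb0b0
  op=0xb0b0>>10=0x2c ⇒ andi (RI)
  rd@[9:8]=0x0 ⇒ ax
  imm@[7:0]=0xb0 ⇒ $176
off 0x0e: read 80 38 as little → 0x3880
  op=0x3880>>10=0xe ⇒ lsr (RR)
  rd@[9:8]=0x0 ⇒ ax
  rs@[7:6]=0x2 ⇒ cx
off 0x10: read 00 d5 as little → 0xd500
  op=0xd500>>10=0x35 ⇒ psh (R)
  rd@[9:8]=0x1 ⇒ bx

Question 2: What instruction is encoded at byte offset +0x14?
[14] 5f b2 → 0xb25f
  top 6b → 0x2c → andi [RI]
  rd: (w>>8)&0x3=0x2 → cx
  imm: (w>>0)&0xff=0x5f → $95

andi $95, cx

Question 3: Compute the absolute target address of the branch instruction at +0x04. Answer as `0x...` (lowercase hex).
off 0x04: read 0e cc as little → 0xcc0e
  top 6b → 0x33 → b [J]
  imm: (w>>0)&0x3ff=0xe → $14
  target = base 0x8a2c + off 0x04 + 2 + imm 14 = 0x8a40

0x8a40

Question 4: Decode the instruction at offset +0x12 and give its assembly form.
[12] fe cf → 0xcffe
  top 6b → 0x33 → b [J]
  [9:0] imm=1022 (s10→-2) = $-2

b $-2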